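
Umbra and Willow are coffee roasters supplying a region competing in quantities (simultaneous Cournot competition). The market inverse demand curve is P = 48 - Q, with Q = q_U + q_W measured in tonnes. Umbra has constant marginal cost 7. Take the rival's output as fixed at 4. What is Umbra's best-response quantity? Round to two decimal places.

18.50

With the rival's output fixed at 4, Umbra's profit is π_U = (48 - 4 - q_U)q_U - (7q_U) = (44 - q_U)q_U - (7q_U).
∂π_U/∂q_U = 37 - 2q_U = 0, so q_U = 37/2.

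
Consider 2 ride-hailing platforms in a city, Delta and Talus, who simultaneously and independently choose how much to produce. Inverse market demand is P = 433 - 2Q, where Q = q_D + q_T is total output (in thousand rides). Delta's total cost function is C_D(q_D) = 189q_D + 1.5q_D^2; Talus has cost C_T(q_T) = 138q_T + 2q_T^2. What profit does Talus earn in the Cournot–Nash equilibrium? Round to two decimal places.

3678.89

Delta's profit: π_D = (433 - 2Q)q_D - (189q_D + (3/2)q_D²). Setting ∂π_D/∂q_D = 0: 244 - 7q_D - 2(q_T) = 0.
Talus's first-order condition: 295 - 8q_T - 2(q_D) = 0.
Rearranging gives the reaction functions q_D = (244 - 2q_T)/7 and q_T = (295 - 2q_D)/8.
Substituting one into the other gives q_D = 681/26 and q_T = 1577/52.
Price P = 433 - 2·56.5192 = 319.9615.
Talus's profit: 319.9615·(1577/52) - 138·(1577/52) - 2(1577/52)² = 3678.8891.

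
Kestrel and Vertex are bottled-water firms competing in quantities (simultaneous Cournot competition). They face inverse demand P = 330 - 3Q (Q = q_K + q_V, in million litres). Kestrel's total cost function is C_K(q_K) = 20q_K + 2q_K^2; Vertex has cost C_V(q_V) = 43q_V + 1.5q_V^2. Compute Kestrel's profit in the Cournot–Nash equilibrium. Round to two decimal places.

2835.73

Kestrel's profit: π_K = (330 - 3Q)q_K - (20q_K + 2q_K²). Setting ∂π_K/∂q_K = 0: 310 - 10q_K - 3(q_V) = 0.
Vertex's profit: π_V = (330 - 3Q)q_V - (43q_V + (3/2)q_V²). Setting ∂π_V/∂q_V = 0: 287 - 9q_V - 3(q_K) = 0.
Best responses: q_K = (310 - 3q_V)/10, q_V = (287 - 3q_K)/9.
Substituting one into the other gives q_K = 643/27 and q_V = 1940/81.
Price P = 330 - 3·47.7654 = 186.7037.
Kestrel's profit: 186.7037·(643/27) - 20·(643/27) - 2(643/27)² = 2835.7270.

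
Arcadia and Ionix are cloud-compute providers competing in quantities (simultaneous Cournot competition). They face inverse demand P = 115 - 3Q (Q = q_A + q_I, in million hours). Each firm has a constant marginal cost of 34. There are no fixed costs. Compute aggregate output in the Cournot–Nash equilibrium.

18

Each firm earns π_i = (115 - 3Q)q_i - 34q_i.
Setting ∂π_i/∂q_i = 0 with rivals' quantities fixed: 81 - 6q_i - 3q_j = 0.
With identical firms every q_j equals q_i, so q_j = q_i and 81 = 9q_i, giving q_i = 9.
Total output Q = 9 + 9 = 18.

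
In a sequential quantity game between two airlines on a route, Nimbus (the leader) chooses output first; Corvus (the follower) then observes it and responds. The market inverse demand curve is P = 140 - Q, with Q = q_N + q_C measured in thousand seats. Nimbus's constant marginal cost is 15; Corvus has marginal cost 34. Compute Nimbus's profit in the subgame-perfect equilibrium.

The follower Corvus best-responds to any q_N: π_C = (140 - Q)q_C - 34q_C.
Setting the follower's marginal profit to zero, 106 - q_N - 2q_C = 0, i.e. q_C = (106 - q_N)/2.
Nimbus substitutes q_C(q_N) into its own profit: π_N = q_N(140 - q_N - (106 - q_N)/2) - 15q_N = (87 - (1/2)q_N)q_N - 15q_N.
Leader FOC: 72 - q_N = 0, so q_N = 72.
Then q_C = (106 - 72)/2 = 17.
Price P = 140 - 89 = 51.
Nimbus's profit: (51 - 15)·72 = 2592.

2592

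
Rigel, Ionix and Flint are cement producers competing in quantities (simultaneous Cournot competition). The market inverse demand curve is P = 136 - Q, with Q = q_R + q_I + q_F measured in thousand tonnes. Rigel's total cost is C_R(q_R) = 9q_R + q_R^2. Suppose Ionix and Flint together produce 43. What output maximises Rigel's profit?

21

With rivals' combined output fixed at 43, Rigel's profit is π_R = (136 - 43 - q_R)q_R - (9q_R + q_R²) = (93 - q_R)q_R - (9q_R + q_R²).
∂π_R/∂q_R = 84 - 4q_R = 0, so q_R = 21.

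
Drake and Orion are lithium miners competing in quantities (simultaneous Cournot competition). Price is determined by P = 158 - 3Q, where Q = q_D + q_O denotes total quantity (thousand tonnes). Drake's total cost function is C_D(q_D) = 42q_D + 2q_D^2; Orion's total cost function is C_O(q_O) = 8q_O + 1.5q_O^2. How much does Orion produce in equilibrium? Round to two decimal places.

14.22

Drake's profit: π_D = (158 - 3Q)q_D - (42q_D + 2q_D²). Setting ∂π_D/∂q_D = 0: 116 - 10q_D - 3(q_O) = 0.
Orion's profit: π_O = (158 - 3Q)q_O - (8q_O + (3/2)q_O²). Setting ∂π_O/∂q_O = 0: 150 - 9q_O - 3(q_D) = 0.
Best responses: q_D = (116 - 3q_O)/10, q_O = (150 - 3q_D)/9.
Substituting one into the other gives q_D = 22/3 and q_O = 128/9.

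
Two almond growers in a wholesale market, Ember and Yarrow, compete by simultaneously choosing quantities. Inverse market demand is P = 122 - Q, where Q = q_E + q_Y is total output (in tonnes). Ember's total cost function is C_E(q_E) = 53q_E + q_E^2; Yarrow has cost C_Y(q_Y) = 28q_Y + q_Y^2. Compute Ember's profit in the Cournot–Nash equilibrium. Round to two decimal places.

294.44

Ember's profit: π_E = (122 - Q)q_E - (53q_E + q_E²). Setting ∂π_E/∂q_E = 0: 69 - 4q_E - (q_Y) = 0.
Yarrow's first-order condition: 94 - 4q_Y - (q_E) = 0.
Rearranging gives the reaction functions q_E = (69 - q_Y)/4 and q_Y = (94 - q_E)/4.
Substituting one into the other gives q_E = 182/15 and q_Y = 307/15.
Price P = 122 - 163/5 = 447/5.
Ember's profit: (447/5)·(182/15) - 53·(182/15) - (182/15)² = 294.4356.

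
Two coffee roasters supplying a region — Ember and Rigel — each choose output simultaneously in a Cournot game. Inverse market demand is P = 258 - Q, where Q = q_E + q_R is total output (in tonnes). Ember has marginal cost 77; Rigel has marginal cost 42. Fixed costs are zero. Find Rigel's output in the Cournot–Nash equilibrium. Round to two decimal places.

83.67

Ember's profit: π_E = (258 - Q)q_E - (77q_E). Setting ∂π_E/∂q_E = 0: 181 - 2q_E - (q_R) = 0.
Rigel's profit: π_R = (258 - Q)q_R - (42q_R). Setting ∂π_R/∂q_R = 0: 216 - 2q_R - (q_E) = 0.
Rearranging gives the reaction functions q_E = (181 - q_R)/2 and q_R = (216 - q_E)/2.
Solving the pair: q_E = 146/3, q_R = 251/3.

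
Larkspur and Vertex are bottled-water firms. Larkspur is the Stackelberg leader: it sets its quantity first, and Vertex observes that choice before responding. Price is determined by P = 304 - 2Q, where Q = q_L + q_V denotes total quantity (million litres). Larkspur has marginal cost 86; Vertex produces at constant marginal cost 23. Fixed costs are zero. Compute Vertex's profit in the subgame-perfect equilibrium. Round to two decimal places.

Solve by backward induction. Given q_L, the follower Vertex maximises π_V = (304 - 2q_L - 2q_V)q_V - 23q_V.
Follower FOC: 281 - 2q_L - 4q_V = 0, so q_V(q_L) = (281 - 2q_L)/4.
Larkspur substitutes q_V(q_L) into its own profit: π_L = q_L(304 - 2q_L - (281 - 2q_L)/2) - 86q_L = (327/2 - q_L)q_L - 86q_L.
The leader's first-order condition 155/2 - 2q_L = 0 yields q_L = 155/4.
Then q_V = (281 - 2·(155/4))/4 = 407/8.
Price P = 304 - 2·(717/8) = 499/4.
Vertex's profit: (499/4 - 23)·(407/8) = 5176.5313.

5176.53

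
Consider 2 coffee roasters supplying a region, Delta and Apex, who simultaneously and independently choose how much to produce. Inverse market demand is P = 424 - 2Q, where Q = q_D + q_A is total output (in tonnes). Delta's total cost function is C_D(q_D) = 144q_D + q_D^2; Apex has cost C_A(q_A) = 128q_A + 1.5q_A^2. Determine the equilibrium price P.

Delta's profit: π_D = (424 - 2Q)q_D - (144q_D + q_D²). Setting ∂π_D/∂q_D = 0: 280 - 6q_D - 2(q_A) = 0.
Apex's profit: π_A = (424 - 2Q)q_A - (128q_A + (3/2)q_A²). Setting ∂π_A/∂q_A = 0: 296 - 7q_A - 2(q_D) = 0.
Best responses: q_D = (280 - 2q_A)/6, q_A = (296 - 2q_D)/7.
Substituting one into the other gives q_D = 36 and q_A = 32.
Total output Q = 68, so price P = 424 - 2·68 = 288.

288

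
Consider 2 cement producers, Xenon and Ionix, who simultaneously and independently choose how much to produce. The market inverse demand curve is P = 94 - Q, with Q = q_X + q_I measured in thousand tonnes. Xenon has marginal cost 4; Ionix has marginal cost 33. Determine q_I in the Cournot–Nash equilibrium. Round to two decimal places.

10.67

Xenon's profit: π_X = (94 - Q)q_X - (4q_X). Setting ∂π_X/∂q_X = 0: 90 - 2q_X - (q_I) = 0.
Ionix's profit: π_I = (94 - Q)q_I - (33q_I). Setting ∂π_I/∂q_I = 0: 61 - 2q_I - (q_X) = 0.
Rearranging gives the reaction functions q_X = (90 - q_I)/2 and q_I = (61 - q_X)/2.
Substituting one into the other gives q_X = 119/3 and q_I = 32/3.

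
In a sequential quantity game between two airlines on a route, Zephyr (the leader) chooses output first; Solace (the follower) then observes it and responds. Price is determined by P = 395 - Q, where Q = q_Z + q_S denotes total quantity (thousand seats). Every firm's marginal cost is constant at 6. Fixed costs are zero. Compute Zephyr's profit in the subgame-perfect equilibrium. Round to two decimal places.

The follower Solace best-responds to any q_Z: π_S = (395 - Q)q_S - 6q_S.
Follower FOC: 389 - q_Z - 2q_S = 0, so q_S(q_Z) = (389 - q_Z)/2.
Zephyr substitutes q_S(q_Z) into its own profit: π_Z = q_Z(395 - q_Z - (389 - q_Z)/2) - 6q_Z = (401/2 - (1/2)q_Z)q_Z - 6q_Z.
Maximising: ∂π_Z/∂q_Z = 389/2 - q_Z = 0, giving q_Z = 389/2.
Then q_S = (389 - 389/2)/2 = 389/4.
Price P = 395 - 1167/4 = 413/4.
Zephyr's profit: (413/4 - 6)·(389/2) = 18915.1250.

18915.13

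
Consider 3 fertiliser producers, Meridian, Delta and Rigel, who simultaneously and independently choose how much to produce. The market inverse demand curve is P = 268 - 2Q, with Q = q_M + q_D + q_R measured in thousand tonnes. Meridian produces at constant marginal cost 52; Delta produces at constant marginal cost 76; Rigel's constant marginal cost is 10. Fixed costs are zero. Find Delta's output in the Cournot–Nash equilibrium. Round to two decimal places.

12.75

Meridian's profit: π_M = (268 - 2Q)q_M - (52q_M). Setting ∂π_M/∂q_M = 0: 216 - 4q_M - 2(q_D + q_R) = 0.
Delta's profit: π_D = (268 - 2Q)q_D - (76q_D). Setting ∂π_D/∂q_D = 0: 192 - 4q_D - 2(q_M + q_R) = 0.
Rigel's profit: π_R = (268 - 2Q)q_R - (10q_R). Setting ∂π_R/∂q_R = 0: 258 - 4q_R - 2(q_M + q_D) = 0.
Summing all 3 equations gives 666 − 8Q = 0, hence Q = 333/4.
Back-substituting: q_M = (216 − 333/2)/2 = 99/4, q_D = (192 − 333/2)/2 = 51/4, q_R = (258 − 333/2)/2 = 183/4.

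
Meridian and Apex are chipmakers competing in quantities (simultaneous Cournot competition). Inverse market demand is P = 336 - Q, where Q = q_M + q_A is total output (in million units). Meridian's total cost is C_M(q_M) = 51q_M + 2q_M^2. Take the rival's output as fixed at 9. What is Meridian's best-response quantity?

With the rival's output fixed at 9, Meridian's profit is π_M = (336 - 9 - q_M)q_M - (51q_M + 2q_M²) = (327 - q_M)q_M - (51q_M + 2q_M²).
∂π_M/∂q_M = 276 - 6q_M = 0, so q_M = 46.

46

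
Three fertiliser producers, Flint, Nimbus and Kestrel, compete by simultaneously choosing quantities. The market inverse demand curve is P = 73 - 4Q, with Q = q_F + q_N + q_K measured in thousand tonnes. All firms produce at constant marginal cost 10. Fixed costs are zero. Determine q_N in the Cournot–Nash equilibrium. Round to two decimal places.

3.94

Each firm earns π_i = (73 - 4Q)q_i - 10q_i.
First-order condition (treating rivals' output as given): 63 - 8q_i - 4·Σ_{j≠i} q_j = 0.
By symmetry each firm produces the same amount; substituting Σ_{j≠i} q_j = 2q_i yields q_i = 63/16.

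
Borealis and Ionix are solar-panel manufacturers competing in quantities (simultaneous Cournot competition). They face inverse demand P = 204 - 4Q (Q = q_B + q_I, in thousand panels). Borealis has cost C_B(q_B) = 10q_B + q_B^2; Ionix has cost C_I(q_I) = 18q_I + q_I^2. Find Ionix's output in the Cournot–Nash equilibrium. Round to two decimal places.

Borealis's profit: π_B = (204 - 4Q)q_B - (10q_B + q_B²). Setting ∂π_B/∂q_B = 0: 194 - 10q_B - 4(q_I) = 0.
Ionix's first-order condition: 186 - 10q_I - 4(q_B) = 0.
Best responses: q_B = (194 - 4q_I)/10, q_I = (186 - 4q_B)/10.
Solving the pair: q_B = 299/21, q_I = 271/21.

12.90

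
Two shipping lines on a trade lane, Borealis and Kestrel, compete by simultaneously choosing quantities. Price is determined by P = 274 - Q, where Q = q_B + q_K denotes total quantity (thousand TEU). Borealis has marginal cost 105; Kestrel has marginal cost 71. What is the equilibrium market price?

Borealis's profit: π_B = (274 - Q)q_B - (105q_B). Setting ∂π_B/∂q_B = 0: 169 - 2q_B - (q_K) = 0.
Kestrel's profit: π_K = (274 - Q)q_K - (71q_K). Setting ∂π_K/∂q_K = 0: 203 - 2q_K - (q_B) = 0.
Best responses: q_B = (169 - q_K)/2, q_K = (203 - q_B)/2.
Solving the pair: q_B = 45, q_K = 79.
Total output Q = 124, so price P = 274 - 124 = 150.

150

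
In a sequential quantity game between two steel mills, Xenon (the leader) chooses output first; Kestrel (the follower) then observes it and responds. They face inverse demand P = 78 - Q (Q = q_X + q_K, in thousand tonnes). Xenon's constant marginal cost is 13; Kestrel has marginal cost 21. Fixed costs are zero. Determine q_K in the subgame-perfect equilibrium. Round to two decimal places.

The follower Kestrel best-responds to any q_X: π_K = (78 - Q)q_K - 21q_K.
∂π_K/∂q_K = 57 - q_X - 2q_K = 0 gives the reaction function q_K = (57 - q_X)/2.
The leader anticipates this reaction. Substituting into P = 78 - Q gives P = 99/2 - (1/2)q_X, so π_X = (99/2 - (1/2)q_X)q_X - 13q_X.
Leader FOC: 73/2 - q_X = 0, so q_X = 73/2.
Then q_K = (57 - 73/2)/2 = 41/4.

10.25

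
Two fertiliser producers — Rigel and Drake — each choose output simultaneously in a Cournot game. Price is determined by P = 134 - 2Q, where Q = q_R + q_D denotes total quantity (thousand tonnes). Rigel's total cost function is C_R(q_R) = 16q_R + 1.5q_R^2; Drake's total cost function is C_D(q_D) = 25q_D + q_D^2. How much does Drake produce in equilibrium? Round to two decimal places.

Rigel's profit: π_R = (134 - 2Q)q_R - (16q_R + (3/2)q_R²). Setting ∂π_R/∂q_R = 0: 118 - 7q_R - 2(q_D) = 0.
Drake's first-order condition: 109 - 6q_D - 2(q_R) = 0.
Rearranging gives the reaction functions q_R = (118 - 2q_D)/7 and q_D = (109 - 2q_R)/6.
Solving the pair: q_R = 245/19, q_D = 527/38.

13.87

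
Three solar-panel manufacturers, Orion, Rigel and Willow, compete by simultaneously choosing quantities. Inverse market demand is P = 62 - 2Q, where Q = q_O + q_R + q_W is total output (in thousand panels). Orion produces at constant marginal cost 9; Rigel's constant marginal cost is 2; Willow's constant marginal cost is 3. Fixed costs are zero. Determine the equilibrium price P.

19

Orion's profit: π_O = (62 - 2Q)q_O - (9q_O). Setting ∂π_O/∂q_O = 0: 53 - 4q_O - 2(q_R + q_W) = 0.
Rigel's first-order condition: 60 - 4q_R - 2(q_O + q_W) = 0.
Willow's profit: π_W = (62 - 2Q)q_W - (3q_W). Setting ∂π_W/∂q_W = 0: 59 - 4q_W - 2(q_O + q_R) = 0.
Adding the 3 conditions: 172 − 4Q − 4Q = 0, i.e. Q = 43/2.
Back-substituting: q_O = (53 − 43)/2 = 5, q_R = (60 − 43)/2 = 17/2, q_W = (59 − 43)/2 = 8.
Total output Q = 43/2, so price P = 62 - 2·(43/2) = 19.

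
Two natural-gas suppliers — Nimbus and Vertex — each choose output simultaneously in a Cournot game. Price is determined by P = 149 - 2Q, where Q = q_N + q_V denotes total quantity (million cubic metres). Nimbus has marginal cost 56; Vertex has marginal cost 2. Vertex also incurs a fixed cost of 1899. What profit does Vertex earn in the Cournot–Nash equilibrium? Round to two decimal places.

Nimbus's profit: π_N = (149 - 2Q)q_N - (56q_N). Setting ∂π_N/∂q_N = 0: 93 - 4q_N - 2(q_V) = 0.
Vertex's first-order condition: 147 - 4q_V - 2(q_N) = 0.
So q_N = (93 - 2q_V)/4 and q_V = (147 - 2q_N)/4.
Solving the pair: q_N = 13/2, q_V = 67/2.
Price P = 149 - 2·40 = 69.
Vertex's profit: (69 - 2)·(67/2) - 1899 = 691/2.

345.50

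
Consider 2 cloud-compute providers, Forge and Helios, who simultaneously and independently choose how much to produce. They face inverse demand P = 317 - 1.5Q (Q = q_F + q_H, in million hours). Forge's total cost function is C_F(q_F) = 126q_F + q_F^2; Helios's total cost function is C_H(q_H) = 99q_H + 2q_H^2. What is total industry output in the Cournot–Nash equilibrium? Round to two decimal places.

Forge's profit: π_F = (317 - 1.5Q)q_F - (126q_F + q_F²). Setting ∂π_F/∂q_F = 0: 191 - 5q_F - (3/2)(q_H) = 0.
Helios's first-order condition: 218 - 7q_H - (3/2)(q_F) = 0.
Rearranging gives the reaction functions q_F = (191 - (3/2)q_H)/5 and q_H = (218 - (3/2)q_F)/7.
Solving the pair: q_F = 30.8397, q_H = 24.5344.
Total output Q = 30.8397 + 24.5344 = 55.3740.

55.37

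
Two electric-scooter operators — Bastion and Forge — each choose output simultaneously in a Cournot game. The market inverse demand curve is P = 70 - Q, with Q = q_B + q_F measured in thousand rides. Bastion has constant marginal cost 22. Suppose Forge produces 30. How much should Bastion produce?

With the rival's output fixed at 30, Bastion's profit is π_B = (70 - 30 - q_B)q_B - (22q_B) = (40 - q_B)q_B - (22q_B).
∂π_B/∂q_B = 18 - 2q_B = 0, so q_B = 9.

9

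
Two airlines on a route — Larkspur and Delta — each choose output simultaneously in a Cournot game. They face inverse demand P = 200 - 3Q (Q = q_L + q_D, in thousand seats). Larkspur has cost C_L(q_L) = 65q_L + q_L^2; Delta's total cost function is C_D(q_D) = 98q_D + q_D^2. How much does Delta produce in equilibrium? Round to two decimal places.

7.47

Larkspur's profit: π_L = (200 - 3Q)q_L - (65q_L + q_L²). Setting ∂π_L/∂q_L = 0: 135 - 8q_L - 3(q_D) = 0.
Delta's profit: π_D = (200 - 3Q)q_D - (98q_D + q_D²). Setting ∂π_D/∂q_D = 0: 102 - 8q_D - 3(q_L) = 0.
Best responses: q_L = (135 - 3q_D)/8, q_D = (102 - 3q_L)/8.
Substituting one into the other gives q_L = 774/55 and q_D = 411/55.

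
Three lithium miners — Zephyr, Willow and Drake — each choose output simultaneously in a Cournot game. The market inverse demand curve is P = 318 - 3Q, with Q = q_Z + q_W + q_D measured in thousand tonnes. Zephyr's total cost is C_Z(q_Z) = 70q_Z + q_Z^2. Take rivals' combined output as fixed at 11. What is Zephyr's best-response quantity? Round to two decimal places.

With rivals' combined output fixed at 11, Zephyr's profit is π_Z = (318 - 3·11 - 3q_Z)q_Z - (70q_Z + q_Z²) = (285 - 3q_Z)q_Z - (70q_Z + q_Z²).
∂π_Z/∂q_Z = 215 - 8q_Z = 0, so q_Z = 215/8.

26.88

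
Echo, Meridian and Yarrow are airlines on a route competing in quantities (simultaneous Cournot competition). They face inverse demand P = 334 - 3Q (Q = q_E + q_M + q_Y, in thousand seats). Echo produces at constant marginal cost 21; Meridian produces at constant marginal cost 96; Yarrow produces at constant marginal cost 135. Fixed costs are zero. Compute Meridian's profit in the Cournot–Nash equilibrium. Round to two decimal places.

Echo's profit: π_E = (334 - 3Q)q_E - (21q_E). Setting ∂π_E/∂q_E = 0: 313 - 6q_E - 3(q_M + q_Y) = 0.
Meridian's first-order condition: 238 - 6q_M - 3(q_E + q_Y) = 0.
Yarrow's first-order condition: 199 - 6q_Y - 3(q_E + q_M) = 0.
Summing all 3 equations gives 750 − 12Q = 0, hence Q = 125/2.
Back-substituting: q_E = (313 − 375/2)/3 = 251/6, q_M = (238 − 375/2)/3 = 101/6, q_Y = (199 − 375/2)/3 = 23/6.
Price P = 334 - 3·(125/2) = 293/2.
Meridian's profit: (293/2 - 96)·(101/6) = 850.0833.

850.08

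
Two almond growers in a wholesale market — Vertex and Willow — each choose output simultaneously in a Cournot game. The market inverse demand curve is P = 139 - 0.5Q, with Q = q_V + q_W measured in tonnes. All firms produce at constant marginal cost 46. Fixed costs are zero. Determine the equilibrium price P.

A representative firm's profit is π_i = q_i(139 - 0.5Q) - 46q_i.
First-order condition (treating rivals' output as given): 93 - q_i - (1/2)q_j = 0.
With identical firms every q_j equals q_i, so q_j = q_i and 93 = (3/2)q_i, giving q_i = 62.
Total output Q = 124, so price P = 139 - (1/2)·124 = 77.

77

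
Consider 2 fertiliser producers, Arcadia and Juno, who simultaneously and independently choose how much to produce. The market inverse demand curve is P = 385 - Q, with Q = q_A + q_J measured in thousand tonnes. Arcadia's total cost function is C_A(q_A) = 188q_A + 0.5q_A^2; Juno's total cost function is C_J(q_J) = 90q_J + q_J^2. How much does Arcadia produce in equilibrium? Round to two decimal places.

Arcadia's profit: π_A = (385 - Q)q_A - (188q_A + (1/2)q_A²). Setting ∂π_A/∂q_A = 0: 197 - 3q_A - (q_J) = 0.
Juno's first-order condition: 295 - 4q_J - (q_A) = 0.
Rearranging gives the reaction functions q_A = (197 - q_J)/3 and q_J = (295 - q_A)/4.
Substituting one into the other gives q_A = 493/11 and q_J = 688/11.

44.82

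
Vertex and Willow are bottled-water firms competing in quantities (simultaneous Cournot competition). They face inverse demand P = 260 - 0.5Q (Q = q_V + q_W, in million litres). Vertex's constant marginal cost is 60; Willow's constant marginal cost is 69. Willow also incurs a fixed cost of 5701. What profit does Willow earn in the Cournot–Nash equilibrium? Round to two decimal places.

1659.89

Vertex's profit: π_V = (260 - 0.5Q)q_V - (60q_V). Setting ∂π_V/∂q_V = 0: 200 - q_V - (1/2)(q_W) = 0.
Willow's first-order condition: 191 - q_W - (1/2)(q_V) = 0.
Rearranging gives the reaction functions q_V = (200 - (1/2)q_W) and q_W = (191 - (1/2)q_V).
Solving the pair: q_V = 418/3, q_W = 364/3.
Price P = 260 - (1/2)·(782/3) = 389/3.
Willow's profit: (389/3 - 69)·(364/3) - 5701 = 1659.8889.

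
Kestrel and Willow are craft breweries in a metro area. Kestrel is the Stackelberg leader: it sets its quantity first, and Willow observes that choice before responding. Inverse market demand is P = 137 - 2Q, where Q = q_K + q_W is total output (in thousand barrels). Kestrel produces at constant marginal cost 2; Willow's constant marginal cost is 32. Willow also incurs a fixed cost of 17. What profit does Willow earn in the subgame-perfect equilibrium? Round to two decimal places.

Solve by backward induction. Given q_K, the follower Willow maximises π_W = (137 - 2q_K - 2q_W)q_W - 32q_W.
Follower FOC: 105 - 2q_K - 4q_W = 0, so q_W(q_K) = (105 - 2q_K)/4.
The leader anticipates this reaction. Substituting into P = 137 - 2Q gives P = 169/2 - q_K, so π_K = (169/2 - q_K)q_K - 2q_K.
Maximising: ∂π_K/∂q_K = 165/2 - 2q_K = 0, giving q_K = 165/4.
Then q_W = (105 - 2·(165/4))/4 = 45/8.
Price P = 137 - 2·(375/8) = 173/4.
Willow's profit: (173/4 - 32)·(45/8) - 17 = 1481/32.

46.28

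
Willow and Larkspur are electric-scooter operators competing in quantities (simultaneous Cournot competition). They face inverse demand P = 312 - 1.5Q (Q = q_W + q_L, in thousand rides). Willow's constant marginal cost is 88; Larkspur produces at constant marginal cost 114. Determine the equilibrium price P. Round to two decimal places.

171.33

Willow's profit: π_W = (312 - 1.5Q)q_W - (88q_W). Setting ∂π_W/∂q_W = 0: 224 - 3q_W - (3/2)(q_L) = 0.
Larkspur's profit: π_L = (312 - 1.5Q)q_L - (114q_L). Setting ∂π_L/∂q_L = 0: 198 - 3q_L - (3/2)(q_W) = 0.
Rearranging gives the reaction functions q_W = (224 - (3/2)q_L)/3 and q_L = (198 - (3/2)q_W)/3.
Solving the pair: q_W = 500/9, q_L = 344/9.
Total output Q = 844/9, so price P = 312 - (3/2)·(844/9) = 514/3.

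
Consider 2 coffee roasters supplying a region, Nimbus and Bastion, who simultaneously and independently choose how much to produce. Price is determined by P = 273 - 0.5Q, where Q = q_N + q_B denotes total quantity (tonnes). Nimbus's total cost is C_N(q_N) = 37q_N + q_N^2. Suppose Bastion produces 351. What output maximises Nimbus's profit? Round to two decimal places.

20.17

With the rival's output fixed at 351, Nimbus's profit is π_N = (273 - (1/2)·351 - (1/2)q_N)q_N - (37q_N + q_N²) = (195/2 - (1/2)q_N)q_N - (37q_N + q_N²).
∂π_N/∂q_N = 121/2 - 3q_N = 0, so q_N = 121/6.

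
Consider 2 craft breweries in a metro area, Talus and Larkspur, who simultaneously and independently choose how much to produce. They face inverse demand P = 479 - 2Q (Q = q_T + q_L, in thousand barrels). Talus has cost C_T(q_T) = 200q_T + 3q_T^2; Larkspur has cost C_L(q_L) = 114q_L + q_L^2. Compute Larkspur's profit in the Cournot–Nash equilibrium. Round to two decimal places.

Talus's profit: π_T = (479 - 2Q)q_T - (200q_T + 3q_T²). Setting ∂π_T/∂q_T = 0: 279 - 10q_T - 2(q_L) = 0.
Larkspur's profit: π_L = (479 - 2Q)q_L - (114q_L + q_L²). Setting ∂π_L/∂q_L = 0: 365 - 6q_L - 2(q_T) = 0.
Best responses: q_T = (279 - 2q_L)/10, q_L = (365 - 2q_T)/6.
Substituting one into the other gives q_T = 118/7 and q_L = 773/14.
Price P = 479 - 2·(1009/14) = 334.8571.
Larkspur's profit: 334.8571·(773/14) - 114·(773/14) - (773/14)² = 9145.8520.

9145.85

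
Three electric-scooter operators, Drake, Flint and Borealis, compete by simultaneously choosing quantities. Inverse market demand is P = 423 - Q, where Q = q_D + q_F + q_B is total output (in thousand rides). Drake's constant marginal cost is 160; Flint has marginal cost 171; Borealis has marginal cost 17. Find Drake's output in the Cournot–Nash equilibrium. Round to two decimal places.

32.75

Drake's profit: π_D = (423 - Q)q_D - (160q_D). Setting ∂π_D/∂q_D = 0: 263 - 2q_D - (q_F + q_B) = 0.
Flint's first-order condition: 252 - 2q_F - (q_D + q_B) = 0.
Borealis's profit: π_B = (423 - Q)q_B - (17q_B). Setting ∂π_B/∂q_B = 0: 406 - 2q_B - (q_D + q_F) = 0.
Adding the 3 conditions: 921 − 2Q − 2Q = 0, i.e. Q = 921/4.
Back-substituting: q_D = (263 − 921/4) = 131/4, q_F = (252 − 921/4) = 87/4, q_B = (406 − 921/4) = 703/4.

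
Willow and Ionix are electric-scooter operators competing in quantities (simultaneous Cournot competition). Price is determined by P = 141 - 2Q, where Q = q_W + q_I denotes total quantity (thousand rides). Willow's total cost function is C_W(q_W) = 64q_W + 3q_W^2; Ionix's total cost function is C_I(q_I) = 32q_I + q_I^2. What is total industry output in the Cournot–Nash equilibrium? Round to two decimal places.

Willow's profit: π_W = (141 - 2Q)q_W - (64q_W + 3q_W²). Setting ∂π_W/∂q_W = 0: 77 - 10q_W - 2(q_I) = 0.
Ionix's profit: π_I = (141 - 2Q)q_I - (32q_I + q_I²). Setting ∂π_I/∂q_I = 0: 109 - 6q_I - 2(q_W) = 0.
Rearranging gives the reaction functions q_W = (77 - 2q_I)/10 and q_I = (109 - 2q_W)/6.
Substituting one into the other gives q_W = 61/14 and q_I = 117/7.
Total output Q = 61/14 + 117/7 = 295/14.

21.07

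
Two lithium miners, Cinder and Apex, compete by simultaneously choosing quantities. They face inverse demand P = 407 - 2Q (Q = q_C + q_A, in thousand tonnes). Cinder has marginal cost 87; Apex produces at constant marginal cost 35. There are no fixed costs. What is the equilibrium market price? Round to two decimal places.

176.33

Cinder's profit: π_C = (407 - 2Q)q_C - (87q_C). Setting ∂π_C/∂q_C = 0: 320 - 4q_C - 2(q_A) = 0.
Apex's first-order condition: 372 - 4q_A - 2(q_C) = 0.
Best responses: q_C = (320 - 2q_A)/4, q_A = (372 - 2q_C)/4.
Substituting one into the other gives q_C = 134/3 and q_A = 212/3.
Total output Q = 346/3, so price P = 407 - 2·(346/3) = 529/3.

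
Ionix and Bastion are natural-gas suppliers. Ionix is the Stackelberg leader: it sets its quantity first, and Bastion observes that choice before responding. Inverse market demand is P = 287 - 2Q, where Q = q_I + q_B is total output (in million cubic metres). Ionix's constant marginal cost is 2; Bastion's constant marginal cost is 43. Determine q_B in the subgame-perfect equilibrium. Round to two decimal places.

20.25

The follower Bastion best-responds to any q_I: π_B = (287 - 2Q)q_B - 43q_B.
∂π_B/∂q_B = 244 - 2q_I - 4q_B = 0 gives the reaction function q_B = (244 - 2q_I)/4.
The leader anticipates this reaction. Substituting into P = 287 - 2Q gives P = 165 - q_I, so π_I = (165 - q_I)q_I - 2q_I.
Leader FOC: 163 - 2q_I = 0, so q_I = 163/2.
Then q_B = (244 - 2·(163/2))/4 = 81/4.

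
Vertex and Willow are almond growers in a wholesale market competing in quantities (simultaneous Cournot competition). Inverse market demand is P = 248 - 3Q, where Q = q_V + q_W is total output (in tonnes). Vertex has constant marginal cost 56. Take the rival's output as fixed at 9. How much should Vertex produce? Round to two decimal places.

With the rival's output fixed at 9, Vertex's profit is π_V = (248 - 3·9 - 3q_V)q_V - (56q_V) = (221 - 3q_V)q_V - (56q_V).
∂π_V/∂q_V = 165 - 6q_V = 0, so q_V = 55/2.

27.50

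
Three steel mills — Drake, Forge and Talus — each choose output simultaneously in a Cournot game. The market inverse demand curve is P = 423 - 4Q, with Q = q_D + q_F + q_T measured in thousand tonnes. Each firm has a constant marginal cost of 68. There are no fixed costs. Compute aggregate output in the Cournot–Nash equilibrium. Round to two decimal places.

66.56

Each firm earns π_i = (423 - 4Q)q_i - 68q_i.
First-order condition (treating rivals' output as given): 355 - 8q_i - 4·Σ_{j≠i} q_j = 0.
With identical firms every q_j equals q_i, so Σ_{j≠i} q_j = 2q_i and 355 = 16q_i, giving q_i = 355/16.
Total output Q = 355/16 + 355/16 + 355/16 = 1065/16.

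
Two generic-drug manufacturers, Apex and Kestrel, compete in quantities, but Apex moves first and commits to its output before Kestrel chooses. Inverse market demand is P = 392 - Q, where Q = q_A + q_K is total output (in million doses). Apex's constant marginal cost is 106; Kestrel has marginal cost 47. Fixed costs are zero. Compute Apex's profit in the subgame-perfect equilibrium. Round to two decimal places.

The follower Kestrel best-responds to any q_A: π_K = (392 - Q)q_K - 47q_K.
∂π_K/∂q_K = 345 - q_A - 2q_K = 0 gives the reaction function q_K = (345 - q_A)/2.
Apex substitutes q_K(q_A) into its own profit: π_A = q_A(392 - q_A - (345 - q_A)/2) - 106q_A = (439/2 - (1/2)q_A)q_A - 106q_A.
The leader's first-order condition 227/2 - q_A = 0 yields q_A = 227/2.
Then q_K = (345 - 227/2)/2 = 463/4.
Price P = 392 - 917/4 = 651/4.
Apex's profit: (651/4 - 106)·(227/2) = 6441.1250.

6441.13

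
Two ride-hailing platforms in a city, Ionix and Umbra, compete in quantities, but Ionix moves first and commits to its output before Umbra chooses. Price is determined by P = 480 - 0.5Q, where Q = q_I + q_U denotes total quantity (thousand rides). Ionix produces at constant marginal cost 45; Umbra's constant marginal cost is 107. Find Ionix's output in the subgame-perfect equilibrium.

497

Solve by backward induction. Given q_I, the follower Umbra maximises π_U = (480 - (1/2)q_I - (1/2)q_U)q_U - 107q_U.
∂π_U/∂q_U = 373 - (1/2)q_I - q_U = 0 gives the reaction function q_U = (373 - (1/2)q_I).
Ionix substitutes q_U(q_I) into its own profit: π_I = q_I(480 - (1/2)q_I - (373 - (1/2)q_I)/2) - 45q_I = (587/2 - (1/4)q_I)q_I - 45q_I.
The leader's first-order condition 497/2 - (1/2)q_I = 0 yields q_I = 497.
Then q_U = (373 - (1/2)·497) = 249/2.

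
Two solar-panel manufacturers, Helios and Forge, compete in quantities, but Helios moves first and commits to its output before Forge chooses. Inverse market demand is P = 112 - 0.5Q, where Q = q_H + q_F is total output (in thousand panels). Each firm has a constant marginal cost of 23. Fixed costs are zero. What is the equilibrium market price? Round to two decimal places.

45.25

Solve by backward induction. Given q_H, the follower Forge maximises π_F = (112 - (1/2)q_H - (1/2)q_F)q_F - 23q_F.
Follower FOC: 89 - (1/2)q_H - q_F = 0, so q_F(q_H) = (89 - (1/2)q_H).
Helios substitutes q_F(q_H) into its own profit: π_H = q_H(112 - (1/2)q_H - (89 - (1/2)q_H)/2) - 23q_H = (135/2 - (1/4)q_H)q_H - 23q_H.
Leader FOC: 89/2 - (1/2)q_H = 0, so q_H = 89.
Then q_F = (89 - (1/2)·89) = 89/2.
Total output Q = 267/2, so price P = 112 - (1/2)·(267/2) = 181/4.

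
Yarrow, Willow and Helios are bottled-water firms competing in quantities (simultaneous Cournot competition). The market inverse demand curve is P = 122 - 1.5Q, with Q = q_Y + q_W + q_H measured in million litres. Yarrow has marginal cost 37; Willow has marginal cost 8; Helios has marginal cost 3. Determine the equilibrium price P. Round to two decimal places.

Yarrow's profit: π_Y = (122 - 1.5Q)q_Y - (37q_Y). Setting ∂π_Y/∂q_Y = 0: 85 - 3q_Y - (3/2)(q_W + q_H) = 0.
Willow's first-order condition: 114 - 3q_W - (3/2)(q_Y + q_H) = 0.
Helios's profit: π_H = (122 - 1.5Q)q_H - (3q_H). Setting ∂π_H/∂q_H = 0: 119 - 3q_H - (3/2)(q_Y + q_W) = 0.
Adding the 3 conditions: 318 − 3Q − 3Q = 0, i.e. Q = 53.
Back-substituting: q_Y = (85 − 159/2)/(3/2) = 11/3, q_W = (114 − 159/2)/(3/2) = 23, q_H = (119 − 159/2)/(3/2) = 79/3.
Total output Q = 53, so price P = 122 - (3/2)·53 = 85/2.

42.50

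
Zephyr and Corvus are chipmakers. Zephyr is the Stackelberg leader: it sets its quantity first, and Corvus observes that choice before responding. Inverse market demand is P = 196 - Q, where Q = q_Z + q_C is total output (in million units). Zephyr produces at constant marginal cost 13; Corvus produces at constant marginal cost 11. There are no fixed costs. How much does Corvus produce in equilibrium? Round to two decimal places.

Solve by backward induction. Given q_Z, the follower Corvus maximises π_C = (196 - q_Z - q_C)q_C - 11q_C.
Setting the follower's marginal profit to zero, 185 - q_Z - 2q_C = 0, i.e. q_C = (185 - q_Z)/2.
The leader anticipates this reaction. Substituting into P = 196 - Q gives P = 207/2 - (1/2)q_Z, so π_Z = (207/2 - (1/2)q_Z)q_Z - 13q_Z.
Maximising: ∂π_Z/∂q_Z = 181/2 - q_Z = 0, giving q_Z = 181/2.
Then q_C = (185 - 181/2)/2 = 189/4.

47.25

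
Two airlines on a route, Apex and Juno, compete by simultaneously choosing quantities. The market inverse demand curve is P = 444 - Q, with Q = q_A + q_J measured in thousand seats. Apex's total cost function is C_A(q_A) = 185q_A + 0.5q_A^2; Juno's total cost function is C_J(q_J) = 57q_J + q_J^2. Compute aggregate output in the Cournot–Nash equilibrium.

141

Apex's profit: π_A = (444 - Q)q_A - (185q_A + (1/2)q_A²). Setting ∂π_A/∂q_A = 0: 259 - 3q_A - (q_J) = 0.
Juno's first-order condition: 387 - 4q_J - (q_A) = 0.
So q_A = (259 - q_J)/3 and q_J = (387 - q_A)/4.
Substituting one into the other gives q_A = 59 and q_J = 82.
Total output Q = 59 + 82 = 141.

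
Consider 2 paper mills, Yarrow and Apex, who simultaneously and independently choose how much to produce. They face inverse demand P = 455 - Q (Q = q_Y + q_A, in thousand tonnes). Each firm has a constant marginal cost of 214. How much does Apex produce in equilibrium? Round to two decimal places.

80.33

Each firm earns π_i = (455 - Q)q_i - 214q_i.
First-order condition (treating rivals' output as given): 241 - 2q_i - q_j = 0.
With identical firms every q_j equals q_i, so q_j = q_i and 241 = 3q_i, giving q_i = 241/3.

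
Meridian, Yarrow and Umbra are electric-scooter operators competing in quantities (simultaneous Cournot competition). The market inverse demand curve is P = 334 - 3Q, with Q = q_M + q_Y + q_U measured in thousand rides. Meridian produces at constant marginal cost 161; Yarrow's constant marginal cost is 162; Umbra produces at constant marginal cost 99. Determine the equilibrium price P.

Meridian's profit: π_M = (334 - 3Q)q_M - (161q_M). Setting ∂π_M/∂q_M = 0: 173 - 6q_M - 3(q_Y + q_U) = 0.
Yarrow's profit: π_Y = (334 - 3Q)q_Y - (162q_Y). Setting ∂π_Y/∂q_Y = 0: 172 - 6q_Y - 3(q_M + q_U) = 0.
Umbra's profit: π_U = (334 - 3Q)q_U - (99q_U). Setting ∂π_U/∂q_U = 0: 235 - 6q_U - 3(q_M + q_Y) = 0.
Adding the 3 first-order conditions: 580 − 12Q = 0, so Q = 145/3.
Back-substituting: q_M = (173 − 145)/3 = 28/3, q_Y = (172 − 145)/3 = 9, q_U = (235 − 145)/3 = 30.
Total output Q = 145/3, so price P = 334 - 3·(145/3) = 189.

189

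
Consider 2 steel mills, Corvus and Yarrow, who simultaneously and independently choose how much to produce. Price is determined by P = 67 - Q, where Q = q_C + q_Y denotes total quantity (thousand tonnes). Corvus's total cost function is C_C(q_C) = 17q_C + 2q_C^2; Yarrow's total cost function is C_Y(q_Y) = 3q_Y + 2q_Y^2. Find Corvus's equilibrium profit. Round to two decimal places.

136.40

Corvus's profit: π_C = (67 - Q)q_C - (17q_C + 2q_C²). Setting ∂π_C/∂q_C = 0: 50 - 6q_C - (q_Y) = 0.
Yarrow's first-order condition: 64 - 6q_Y - (q_C) = 0.
Rearranging gives the reaction functions q_C = (50 - q_Y)/6 and q_Y = (64 - q_C)/6.
Substituting one into the other gives q_C = 236/35 and q_Y = 334/35.
Price P = 67 - 114/7 = 355/7.
Corvus's profit: (355/7)·(236/35) - 17·(236/35) - 2(236/35)² = 136.3984.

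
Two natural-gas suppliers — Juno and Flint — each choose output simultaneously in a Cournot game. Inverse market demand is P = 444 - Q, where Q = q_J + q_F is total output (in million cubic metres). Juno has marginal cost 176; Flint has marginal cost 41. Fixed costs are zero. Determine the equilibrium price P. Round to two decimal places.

220.33

Juno's profit: π_J = (444 - Q)q_J - (176q_J). Setting ∂π_J/∂q_J = 0: 268 - 2q_J - (q_F) = 0.
Flint's profit: π_F = (444 - Q)q_F - (41q_F). Setting ∂π_F/∂q_F = 0: 403 - 2q_F - (q_J) = 0.
Rearranging gives the reaction functions q_J = (268 - q_F)/2 and q_F = (403 - q_J)/2.
Solving the pair: q_J = 133/3, q_F = 538/3.
Total output Q = 671/3, so price P = 444 - 671/3 = 661/3.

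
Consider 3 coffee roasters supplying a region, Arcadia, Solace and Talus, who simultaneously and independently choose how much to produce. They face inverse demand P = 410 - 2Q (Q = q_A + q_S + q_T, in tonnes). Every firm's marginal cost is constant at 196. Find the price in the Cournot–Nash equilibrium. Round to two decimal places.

249.50

Each firm earns π_i = (410 - 2Q)q_i - 196q_i.
Setting ∂π_i/∂q_i = 0 with rivals' quantities fixed: 214 - 4q_i - 2·Σ_{j≠i} q_j = 0.
By symmetry each firm produces the same amount; substituting Σ_{j≠i} q_j = 2q_i yields q_i = 214/8 = 107/4.
Total output Q = 321/4, so price P = 410 - 2·(321/4) = 499/2.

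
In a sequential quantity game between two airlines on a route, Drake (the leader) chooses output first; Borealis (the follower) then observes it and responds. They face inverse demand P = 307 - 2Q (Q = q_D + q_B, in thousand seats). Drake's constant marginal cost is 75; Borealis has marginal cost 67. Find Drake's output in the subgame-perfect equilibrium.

56

The follower Borealis best-responds to any q_D: π_B = (307 - 2Q)q_B - 67q_B.
Setting the follower's marginal profit to zero, 240 - 2q_D - 4q_B = 0, i.e. q_B = (240 - 2q_D)/4.
The leader anticipates this reaction. Substituting into P = 307 - 2Q gives P = 187 - q_D, so π_D = (187 - q_D)q_D - 75q_D.
The leader's first-order condition 112 - 2q_D = 0 yields q_D = 56.
Then q_B = (240 - 2·56)/4 = 32.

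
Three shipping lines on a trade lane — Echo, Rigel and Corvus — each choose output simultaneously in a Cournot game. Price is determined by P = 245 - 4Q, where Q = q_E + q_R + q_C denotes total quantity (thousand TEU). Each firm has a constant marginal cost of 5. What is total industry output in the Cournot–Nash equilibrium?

Each firm earns π_i = (245 - 4Q)q_i - 5q_i.
Setting ∂π_i/∂q_i = 0 with rivals' quantities fixed: 240 - 8q_i - 4·Σ_{j≠i} q_j = 0.
With identical firms every q_j equals q_i, so Σ_{j≠i} q_j = 2q_i and 240 = 16q_i, giving q_i = 15.
Total output Q = 15 + 15 + 15 = 45.

45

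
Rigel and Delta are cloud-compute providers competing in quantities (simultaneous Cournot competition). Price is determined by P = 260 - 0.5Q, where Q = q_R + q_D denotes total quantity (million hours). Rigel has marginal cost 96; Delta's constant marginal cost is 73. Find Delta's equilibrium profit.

9800

Rigel's profit: π_R = (260 - 0.5Q)q_R - (96q_R). Setting ∂π_R/∂q_R = 0: 164 - q_R - (1/2)(q_D) = 0.
Delta's first-order condition: 187 - q_D - (1/2)(q_R) = 0.
Rearranging gives the reaction functions q_R = (164 - (1/2)q_D) and q_D = (187 - (1/2)q_R).
Solving the pair: q_R = 94, q_D = 140.
Price P = 260 - (1/2)·234 = 143.
Delta's profit: (143 - 73)·140 = 9800.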